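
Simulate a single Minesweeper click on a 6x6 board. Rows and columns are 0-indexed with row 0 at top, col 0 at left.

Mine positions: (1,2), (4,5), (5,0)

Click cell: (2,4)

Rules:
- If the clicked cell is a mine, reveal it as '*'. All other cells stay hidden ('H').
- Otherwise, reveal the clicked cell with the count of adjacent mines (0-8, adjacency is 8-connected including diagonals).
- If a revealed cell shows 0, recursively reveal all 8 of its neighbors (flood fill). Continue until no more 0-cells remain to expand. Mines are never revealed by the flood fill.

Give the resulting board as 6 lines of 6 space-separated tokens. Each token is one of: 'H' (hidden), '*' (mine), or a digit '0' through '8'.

0 1 H 1 0 0
0 1 H 1 0 0
0 1 1 1 0 0
0 0 0 0 1 1
1 1 0 0 1 H
H 1 0 0 1 H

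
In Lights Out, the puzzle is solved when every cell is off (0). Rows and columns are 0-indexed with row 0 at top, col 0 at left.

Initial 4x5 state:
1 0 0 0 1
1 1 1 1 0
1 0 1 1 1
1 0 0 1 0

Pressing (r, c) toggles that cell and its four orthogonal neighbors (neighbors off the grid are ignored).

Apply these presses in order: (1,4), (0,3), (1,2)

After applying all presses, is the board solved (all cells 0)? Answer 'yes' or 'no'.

After press 1 at (1,4):
1 0 0 0 0
1 1 1 0 1
1 0 1 1 0
1 0 0 1 0

After press 2 at (0,3):
1 0 1 1 1
1 1 1 1 1
1 0 1 1 0
1 0 0 1 0

After press 3 at (1,2):
1 0 0 1 1
1 0 0 0 1
1 0 0 1 0
1 0 0 1 0

Lights still on: 9

Answer: no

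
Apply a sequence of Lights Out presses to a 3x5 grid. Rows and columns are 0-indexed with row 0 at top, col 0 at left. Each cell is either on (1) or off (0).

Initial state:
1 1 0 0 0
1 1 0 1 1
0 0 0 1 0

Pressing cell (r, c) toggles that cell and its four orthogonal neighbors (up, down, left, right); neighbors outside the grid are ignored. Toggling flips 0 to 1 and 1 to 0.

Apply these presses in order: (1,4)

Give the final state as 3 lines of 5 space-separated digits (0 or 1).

Answer: 1 1 0 0 1
1 1 0 0 0
0 0 0 1 1

Derivation:
After press 1 at (1,4):
1 1 0 0 1
1 1 0 0 0
0 0 0 1 1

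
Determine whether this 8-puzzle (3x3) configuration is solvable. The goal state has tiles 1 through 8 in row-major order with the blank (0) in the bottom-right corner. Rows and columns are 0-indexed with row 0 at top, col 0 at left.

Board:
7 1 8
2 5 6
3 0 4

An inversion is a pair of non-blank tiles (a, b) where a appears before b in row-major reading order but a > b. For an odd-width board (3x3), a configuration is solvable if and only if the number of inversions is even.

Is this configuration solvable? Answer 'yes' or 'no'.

Inversions (pairs i<j in row-major order where tile[i] > tile[j] > 0): 15
15 is odd, so the puzzle is not solvable.

Answer: no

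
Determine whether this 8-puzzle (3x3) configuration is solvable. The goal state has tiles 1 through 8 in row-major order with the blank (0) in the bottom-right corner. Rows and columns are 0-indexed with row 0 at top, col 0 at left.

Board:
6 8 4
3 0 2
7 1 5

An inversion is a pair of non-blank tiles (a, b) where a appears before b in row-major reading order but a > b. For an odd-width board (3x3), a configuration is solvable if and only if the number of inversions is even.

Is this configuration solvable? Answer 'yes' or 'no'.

Answer: no

Derivation:
Inversions (pairs i<j in row-major order where tile[i] > tile[j] > 0): 19
19 is odd, so the puzzle is not solvable.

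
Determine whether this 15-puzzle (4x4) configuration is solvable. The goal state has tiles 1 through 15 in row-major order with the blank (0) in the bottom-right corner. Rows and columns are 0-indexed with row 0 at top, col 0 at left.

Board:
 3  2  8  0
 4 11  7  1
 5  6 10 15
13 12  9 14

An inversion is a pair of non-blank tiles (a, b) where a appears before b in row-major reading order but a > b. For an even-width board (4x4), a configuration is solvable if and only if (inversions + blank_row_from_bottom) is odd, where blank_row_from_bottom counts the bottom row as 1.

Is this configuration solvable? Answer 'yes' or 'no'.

Answer: no

Derivation:
Inversions: 26
Blank is in row 0 (0-indexed from top), which is row 4 counting from the bottom (bottom = 1).
26 + 4 = 30, which is even, so the puzzle is not solvable.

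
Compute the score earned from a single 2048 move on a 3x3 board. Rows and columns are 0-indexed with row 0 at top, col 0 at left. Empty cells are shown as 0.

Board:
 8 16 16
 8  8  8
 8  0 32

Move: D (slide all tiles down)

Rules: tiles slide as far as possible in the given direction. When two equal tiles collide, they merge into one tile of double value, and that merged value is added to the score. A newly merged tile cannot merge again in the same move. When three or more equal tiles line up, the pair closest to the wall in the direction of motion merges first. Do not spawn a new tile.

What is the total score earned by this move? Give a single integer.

Slide down:
col 0: [8, 8, 8] -> [0, 8, 16]  score +16 (running 16)
col 1: [16, 8, 0] -> [0, 16, 8]  score +0 (running 16)
col 2: [16, 8, 32] -> [16, 8, 32]  score +0 (running 16)
Board after move:
 0  0 16
 8 16  8
16  8 32

Answer: 16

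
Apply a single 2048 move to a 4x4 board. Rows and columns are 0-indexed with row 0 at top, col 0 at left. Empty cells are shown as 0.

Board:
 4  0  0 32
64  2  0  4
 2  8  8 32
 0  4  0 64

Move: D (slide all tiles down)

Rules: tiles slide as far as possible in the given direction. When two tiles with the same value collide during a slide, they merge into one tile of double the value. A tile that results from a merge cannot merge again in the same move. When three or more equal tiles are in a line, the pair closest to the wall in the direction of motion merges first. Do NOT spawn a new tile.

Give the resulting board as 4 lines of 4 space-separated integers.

Answer:  0  0  0 32
 4  2  0  4
64  8  0 32
 2  4  8 64

Derivation:
Slide down:
col 0: [4, 64, 2, 0] -> [0, 4, 64, 2]
col 1: [0, 2, 8, 4] -> [0, 2, 8, 4]
col 2: [0, 0, 8, 0] -> [0, 0, 0, 8]
col 3: [32, 4, 32, 64] -> [32, 4, 32, 64]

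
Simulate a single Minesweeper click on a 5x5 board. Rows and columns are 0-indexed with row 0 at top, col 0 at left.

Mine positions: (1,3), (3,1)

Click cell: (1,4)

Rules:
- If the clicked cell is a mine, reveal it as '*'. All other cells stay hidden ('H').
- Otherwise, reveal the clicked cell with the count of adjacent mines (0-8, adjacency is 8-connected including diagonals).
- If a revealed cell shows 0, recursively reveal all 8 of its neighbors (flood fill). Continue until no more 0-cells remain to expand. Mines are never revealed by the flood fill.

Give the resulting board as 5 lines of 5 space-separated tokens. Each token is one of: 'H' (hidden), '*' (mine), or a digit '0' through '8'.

H H H H H
H H H H 1
H H H H H
H H H H H
H H H H H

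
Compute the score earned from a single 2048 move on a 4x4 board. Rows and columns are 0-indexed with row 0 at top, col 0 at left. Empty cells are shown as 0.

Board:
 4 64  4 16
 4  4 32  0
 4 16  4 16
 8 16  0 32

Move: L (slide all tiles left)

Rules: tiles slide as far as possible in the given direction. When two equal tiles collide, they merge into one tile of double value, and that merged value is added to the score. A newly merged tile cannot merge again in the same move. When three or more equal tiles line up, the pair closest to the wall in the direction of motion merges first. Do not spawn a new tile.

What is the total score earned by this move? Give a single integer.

Answer: 8

Derivation:
Slide left:
row 0: [4, 64, 4, 16] -> [4, 64, 4, 16]  score +0 (running 0)
row 1: [4, 4, 32, 0] -> [8, 32, 0, 0]  score +8 (running 8)
row 2: [4, 16, 4, 16] -> [4, 16, 4, 16]  score +0 (running 8)
row 3: [8, 16, 0, 32] -> [8, 16, 32, 0]  score +0 (running 8)
Board after move:
 4 64  4 16
 8 32  0  0
 4 16  4 16
 8 16 32  0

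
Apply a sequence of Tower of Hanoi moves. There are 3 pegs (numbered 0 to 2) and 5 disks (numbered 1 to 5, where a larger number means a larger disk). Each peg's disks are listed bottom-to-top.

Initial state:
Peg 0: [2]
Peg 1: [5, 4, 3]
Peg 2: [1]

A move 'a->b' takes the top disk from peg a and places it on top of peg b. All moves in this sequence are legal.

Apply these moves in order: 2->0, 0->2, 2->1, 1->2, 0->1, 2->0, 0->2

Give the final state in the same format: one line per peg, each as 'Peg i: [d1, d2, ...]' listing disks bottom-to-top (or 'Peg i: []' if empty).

Answer: Peg 0: []
Peg 1: [5, 4, 3, 2]
Peg 2: [1]

Derivation:
After move 1 (2->0):
Peg 0: [2, 1]
Peg 1: [5, 4, 3]
Peg 2: []

After move 2 (0->2):
Peg 0: [2]
Peg 1: [5, 4, 3]
Peg 2: [1]

After move 3 (2->1):
Peg 0: [2]
Peg 1: [5, 4, 3, 1]
Peg 2: []

After move 4 (1->2):
Peg 0: [2]
Peg 1: [5, 4, 3]
Peg 2: [1]

After move 5 (0->1):
Peg 0: []
Peg 1: [5, 4, 3, 2]
Peg 2: [1]

After move 6 (2->0):
Peg 0: [1]
Peg 1: [5, 4, 3, 2]
Peg 2: []

After move 7 (0->2):
Peg 0: []
Peg 1: [5, 4, 3, 2]
Peg 2: [1]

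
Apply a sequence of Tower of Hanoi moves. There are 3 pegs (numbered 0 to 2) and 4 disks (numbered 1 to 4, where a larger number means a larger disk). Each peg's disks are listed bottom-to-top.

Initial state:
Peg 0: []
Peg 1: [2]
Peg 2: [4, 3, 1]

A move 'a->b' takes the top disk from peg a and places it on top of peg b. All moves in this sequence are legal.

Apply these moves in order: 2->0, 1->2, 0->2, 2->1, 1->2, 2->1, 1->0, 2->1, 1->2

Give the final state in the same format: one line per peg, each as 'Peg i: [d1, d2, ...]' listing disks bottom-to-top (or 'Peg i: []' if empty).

After move 1 (2->0):
Peg 0: [1]
Peg 1: [2]
Peg 2: [4, 3]

After move 2 (1->2):
Peg 0: [1]
Peg 1: []
Peg 2: [4, 3, 2]

After move 3 (0->2):
Peg 0: []
Peg 1: []
Peg 2: [4, 3, 2, 1]

After move 4 (2->1):
Peg 0: []
Peg 1: [1]
Peg 2: [4, 3, 2]

After move 5 (1->2):
Peg 0: []
Peg 1: []
Peg 2: [4, 3, 2, 1]

After move 6 (2->1):
Peg 0: []
Peg 1: [1]
Peg 2: [4, 3, 2]

After move 7 (1->0):
Peg 0: [1]
Peg 1: []
Peg 2: [4, 3, 2]

After move 8 (2->1):
Peg 0: [1]
Peg 1: [2]
Peg 2: [4, 3]

After move 9 (1->2):
Peg 0: [1]
Peg 1: []
Peg 2: [4, 3, 2]

Answer: Peg 0: [1]
Peg 1: []
Peg 2: [4, 3, 2]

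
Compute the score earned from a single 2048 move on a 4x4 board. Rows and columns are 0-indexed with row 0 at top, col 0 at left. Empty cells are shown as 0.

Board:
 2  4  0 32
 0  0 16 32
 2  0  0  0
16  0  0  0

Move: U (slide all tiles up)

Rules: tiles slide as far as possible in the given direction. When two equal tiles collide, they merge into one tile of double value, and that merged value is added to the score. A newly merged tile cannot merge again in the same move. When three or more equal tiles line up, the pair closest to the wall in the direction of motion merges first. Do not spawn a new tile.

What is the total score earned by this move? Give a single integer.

Slide up:
col 0: [2, 0, 2, 16] -> [4, 16, 0, 0]  score +4 (running 4)
col 1: [4, 0, 0, 0] -> [4, 0, 0, 0]  score +0 (running 4)
col 2: [0, 16, 0, 0] -> [16, 0, 0, 0]  score +0 (running 4)
col 3: [32, 32, 0, 0] -> [64, 0, 0, 0]  score +64 (running 68)
Board after move:
 4  4 16 64
16  0  0  0
 0  0  0  0
 0  0  0  0

Answer: 68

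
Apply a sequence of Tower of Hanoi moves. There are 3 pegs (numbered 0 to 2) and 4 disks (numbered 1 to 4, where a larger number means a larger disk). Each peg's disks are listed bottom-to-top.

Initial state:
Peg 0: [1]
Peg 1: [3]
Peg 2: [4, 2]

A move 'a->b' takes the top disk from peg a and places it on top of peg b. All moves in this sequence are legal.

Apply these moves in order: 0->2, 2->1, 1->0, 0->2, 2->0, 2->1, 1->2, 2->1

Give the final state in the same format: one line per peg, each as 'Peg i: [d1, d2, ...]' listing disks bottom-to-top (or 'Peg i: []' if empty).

After move 1 (0->2):
Peg 0: []
Peg 1: [3]
Peg 2: [4, 2, 1]

After move 2 (2->1):
Peg 0: []
Peg 1: [3, 1]
Peg 2: [4, 2]

After move 3 (1->0):
Peg 0: [1]
Peg 1: [3]
Peg 2: [4, 2]

After move 4 (0->2):
Peg 0: []
Peg 1: [3]
Peg 2: [4, 2, 1]

After move 5 (2->0):
Peg 0: [1]
Peg 1: [3]
Peg 2: [4, 2]

After move 6 (2->1):
Peg 0: [1]
Peg 1: [3, 2]
Peg 2: [4]

After move 7 (1->2):
Peg 0: [1]
Peg 1: [3]
Peg 2: [4, 2]

After move 8 (2->1):
Peg 0: [1]
Peg 1: [3, 2]
Peg 2: [4]

Answer: Peg 0: [1]
Peg 1: [3, 2]
Peg 2: [4]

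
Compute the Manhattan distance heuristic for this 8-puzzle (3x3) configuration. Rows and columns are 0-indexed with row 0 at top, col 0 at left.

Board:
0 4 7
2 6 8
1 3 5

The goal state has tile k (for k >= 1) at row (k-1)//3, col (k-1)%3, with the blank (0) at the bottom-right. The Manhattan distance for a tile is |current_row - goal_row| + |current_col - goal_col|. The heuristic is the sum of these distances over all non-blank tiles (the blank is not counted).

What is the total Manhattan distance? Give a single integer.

Tile 4: (0,1)->(1,0) = 2
Tile 7: (0,2)->(2,0) = 4
Tile 2: (1,0)->(0,1) = 2
Tile 6: (1,1)->(1,2) = 1
Tile 8: (1,2)->(2,1) = 2
Tile 1: (2,0)->(0,0) = 2
Tile 3: (2,1)->(0,2) = 3
Tile 5: (2,2)->(1,1) = 2
Sum: 2 + 4 + 2 + 1 + 2 + 2 + 3 + 2 = 18

Answer: 18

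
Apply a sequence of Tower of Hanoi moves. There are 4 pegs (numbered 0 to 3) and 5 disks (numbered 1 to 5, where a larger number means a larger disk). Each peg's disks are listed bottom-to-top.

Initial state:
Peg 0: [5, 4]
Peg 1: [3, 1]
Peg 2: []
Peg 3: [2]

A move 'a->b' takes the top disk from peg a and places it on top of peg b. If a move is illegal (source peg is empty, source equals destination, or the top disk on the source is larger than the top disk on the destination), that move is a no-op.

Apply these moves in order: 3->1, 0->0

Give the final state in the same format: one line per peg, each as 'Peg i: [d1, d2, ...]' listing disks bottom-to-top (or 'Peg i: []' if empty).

Answer: Peg 0: [5, 4]
Peg 1: [3, 1]
Peg 2: []
Peg 3: [2]

Derivation:
After move 1 (3->1):
Peg 0: [5, 4]
Peg 1: [3, 1]
Peg 2: []
Peg 3: [2]

After move 2 (0->0):
Peg 0: [5, 4]
Peg 1: [3, 1]
Peg 2: []
Peg 3: [2]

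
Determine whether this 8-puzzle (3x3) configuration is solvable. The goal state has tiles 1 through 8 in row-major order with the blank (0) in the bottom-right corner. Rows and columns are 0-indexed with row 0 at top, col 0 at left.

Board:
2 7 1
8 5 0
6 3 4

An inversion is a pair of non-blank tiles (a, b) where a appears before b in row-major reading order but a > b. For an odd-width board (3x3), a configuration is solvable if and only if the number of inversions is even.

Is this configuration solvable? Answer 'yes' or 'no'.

Answer: yes

Derivation:
Inversions (pairs i<j in row-major order where tile[i] > tile[j] > 0): 14
14 is even, so the puzzle is solvable.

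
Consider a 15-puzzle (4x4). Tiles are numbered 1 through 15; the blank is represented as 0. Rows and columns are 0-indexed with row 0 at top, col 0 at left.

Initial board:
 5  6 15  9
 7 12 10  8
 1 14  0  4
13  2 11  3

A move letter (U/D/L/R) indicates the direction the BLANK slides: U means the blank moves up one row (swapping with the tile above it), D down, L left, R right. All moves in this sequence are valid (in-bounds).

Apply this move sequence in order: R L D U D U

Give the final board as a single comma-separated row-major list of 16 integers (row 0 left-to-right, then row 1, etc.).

After move 1 (R):
 5  6 15  9
 7 12 10  8
 1 14  4  0
13  2 11  3

After move 2 (L):
 5  6 15  9
 7 12 10  8
 1 14  0  4
13  2 11  3

After move 3 (D):
 5  6 15  9
 7 12 10  8
 1 14 11  4
13  2  0  3

After move 4 (U):
 5  6 15  9
 7 12 10  8
 1 14  0  4
13  2 11  3

After move 5 (D):
 5  6 15  9
 7 12 10  8
 1 14 11  4
13  2  0  3

After move 6 (U):
 5  6 15  9
 7 12 10  8
 1 14  0  4
13  2 11  3

Answer: 5, 6, 15, 9, 7, 12, 10, 8, 1, 14, 0, 4, 13, 2, 11, 3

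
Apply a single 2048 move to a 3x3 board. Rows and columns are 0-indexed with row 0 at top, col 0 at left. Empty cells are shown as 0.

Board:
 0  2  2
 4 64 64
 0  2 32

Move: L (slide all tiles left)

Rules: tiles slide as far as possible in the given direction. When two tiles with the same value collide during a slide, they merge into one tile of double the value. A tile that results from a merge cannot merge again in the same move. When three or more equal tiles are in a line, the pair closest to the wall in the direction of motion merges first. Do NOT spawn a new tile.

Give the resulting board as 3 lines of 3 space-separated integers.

Answer:   4   0   0
  4 128   0
  2  32   0

Derivation:
Slide left:
row 0: [0, 2, 2] -> [4, 0, 0]
row 1: [4, 64, 64] -> [4, 128, 0]
row 2: [0, 2, 32] -> [2, 32, 0]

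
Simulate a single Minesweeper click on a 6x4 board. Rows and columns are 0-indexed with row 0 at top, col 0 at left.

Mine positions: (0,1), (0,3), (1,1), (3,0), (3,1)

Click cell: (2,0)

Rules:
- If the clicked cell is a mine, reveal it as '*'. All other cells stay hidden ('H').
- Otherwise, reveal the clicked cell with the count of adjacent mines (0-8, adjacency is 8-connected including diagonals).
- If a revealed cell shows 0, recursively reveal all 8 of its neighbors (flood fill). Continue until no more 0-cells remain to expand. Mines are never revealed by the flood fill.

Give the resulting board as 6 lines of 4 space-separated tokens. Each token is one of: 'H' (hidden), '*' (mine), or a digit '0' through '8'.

H H H H
H H H H
3 H H H
H H H H
H H H H
H H H H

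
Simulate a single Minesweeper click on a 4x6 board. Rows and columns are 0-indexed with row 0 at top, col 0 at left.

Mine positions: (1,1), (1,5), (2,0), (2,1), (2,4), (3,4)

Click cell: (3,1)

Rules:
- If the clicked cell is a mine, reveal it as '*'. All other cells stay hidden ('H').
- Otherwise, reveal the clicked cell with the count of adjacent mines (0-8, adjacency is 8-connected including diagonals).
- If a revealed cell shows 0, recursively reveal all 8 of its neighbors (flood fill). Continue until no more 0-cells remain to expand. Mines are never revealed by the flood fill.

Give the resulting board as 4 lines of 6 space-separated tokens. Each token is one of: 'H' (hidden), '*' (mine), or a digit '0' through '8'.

H H H H H H
H H H H H H
H H H H H H
H 2 H H H H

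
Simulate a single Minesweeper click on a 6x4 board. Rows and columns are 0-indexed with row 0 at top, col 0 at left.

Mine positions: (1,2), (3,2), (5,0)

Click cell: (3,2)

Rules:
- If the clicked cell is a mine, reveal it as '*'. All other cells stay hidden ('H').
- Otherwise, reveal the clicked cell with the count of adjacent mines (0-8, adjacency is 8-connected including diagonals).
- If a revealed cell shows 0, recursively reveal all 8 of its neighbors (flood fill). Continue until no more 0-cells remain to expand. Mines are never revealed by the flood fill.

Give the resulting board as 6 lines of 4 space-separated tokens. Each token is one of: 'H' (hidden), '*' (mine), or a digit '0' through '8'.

H H H H
H H H H
H H H H
H H * H
H H H H
H H H H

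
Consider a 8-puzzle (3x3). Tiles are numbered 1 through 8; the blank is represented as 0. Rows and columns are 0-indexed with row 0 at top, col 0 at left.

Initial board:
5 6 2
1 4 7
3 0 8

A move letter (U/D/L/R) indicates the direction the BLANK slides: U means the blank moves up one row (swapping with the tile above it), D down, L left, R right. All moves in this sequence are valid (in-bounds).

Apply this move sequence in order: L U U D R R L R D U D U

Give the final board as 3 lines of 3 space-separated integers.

After move 1 (L):
5 6 2
1 4 7
0 3 8

After move 2 (U):
5 6 2
0 4 7
1 3 8

After move 3 (U):
0 6 2
5 4 7
1 3 8

After move 4 (D):
5 6 2
0 4 7
1 3 8

After move 5 (R):
5 6 2
4 0 7
1 3 8

After move 6 (R):
5 6 2
4 7 0
1 3 8

After move 7 (L):
5 6 2
4 0 7
1 3 8

After move 8 (R):
5 6 2
4 7 0
1 3 8

After move 9 (D):
5 6 2
4 7 8
1 3 0

After move 10 (U):
5 6 2
4 7 0
1 3 8

After move 11 (D):
5 6 2
4 7 8
1 3 0

After move 12 (U):
5 6 2
4 7 0
1 3 8

Answer: 5 6 2
4 7 0
1 3 8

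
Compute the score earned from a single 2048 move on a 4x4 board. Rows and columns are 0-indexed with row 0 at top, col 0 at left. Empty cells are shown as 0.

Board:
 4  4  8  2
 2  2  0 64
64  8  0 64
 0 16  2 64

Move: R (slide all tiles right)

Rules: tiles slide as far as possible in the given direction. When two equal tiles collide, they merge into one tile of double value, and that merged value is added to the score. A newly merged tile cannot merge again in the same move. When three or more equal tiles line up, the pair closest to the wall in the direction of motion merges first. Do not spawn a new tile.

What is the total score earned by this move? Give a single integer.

Answer: 12

Derivation:
Slide right:
row 0: [4, 4, 8, 2] -> [0, 8, 8, 2]  score +8 (running 8)
row 1: [2, 2, 0, 64] -> [0, 0, 4, 64]  score +4 (running 12)
row 2: [64, 8, 0, 64] -> [0, 64, 8, 64]  score +0 (running 12)
row 3: [0, 16, 2, 64] -> [0, 16, 2, 64]  score +0 (running 12)
Board after move:
 0  8  8  2
 0  0  4 64
 0 64  8 64
 0 16  2 64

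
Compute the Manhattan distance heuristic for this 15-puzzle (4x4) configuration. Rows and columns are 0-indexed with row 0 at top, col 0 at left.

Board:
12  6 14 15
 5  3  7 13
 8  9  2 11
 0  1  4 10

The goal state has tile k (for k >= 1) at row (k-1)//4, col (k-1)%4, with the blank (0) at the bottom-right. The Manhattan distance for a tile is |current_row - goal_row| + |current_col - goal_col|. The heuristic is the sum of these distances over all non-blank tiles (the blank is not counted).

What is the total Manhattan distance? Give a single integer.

Answer: 41

Derivation:
Tile 12: (0,0)->(2,3) = 5
Tile 6: (0,1)->(1,1) = 1
Tile 14: (0,2)->(3,1) = 4
Tile 15: (0,3)->(3,2) = 4
Tile 5: (1,0)->(1,0) = 0
Tile 3: (1,1)->(0,2) = 2
Tile 7: (1,2)->(1,2) = 0
Tile 13: (1,3)->(3,0) = 5
Tile 8: (2,0)->(1,3) = 4
Tile 9: (2,1)->(2,0) = 1
Tile 2: (2,2)->(0,1) = 3
Tile 11: (2,3)->(2,2) = 1
Tile 1: (3,1)->(0,0) = 4
Tile 4: (3,2)->(0,3) = 4
Tile 10: (3,3)->(2,1) = 3
Sum: 5 + 1 + 4 + 4 + 0 + 2 + 0 + 5 + 4 + 1 + 3 + 1 + 4 + 4 + 3 = 41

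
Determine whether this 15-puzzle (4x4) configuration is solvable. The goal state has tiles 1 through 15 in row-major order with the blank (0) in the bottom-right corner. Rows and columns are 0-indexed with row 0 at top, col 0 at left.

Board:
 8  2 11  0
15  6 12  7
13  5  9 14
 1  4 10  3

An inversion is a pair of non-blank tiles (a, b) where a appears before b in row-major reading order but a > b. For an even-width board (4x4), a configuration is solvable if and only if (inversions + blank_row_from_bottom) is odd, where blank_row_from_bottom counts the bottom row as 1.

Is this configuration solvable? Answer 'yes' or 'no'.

Inversions: 60
Blank is in row 0 (0-indexed from top), which is row 4 counting from the bottom (bottom = 1).
60 + 4 = 64, which is even, so the puzzle is not solvable.

Answer: no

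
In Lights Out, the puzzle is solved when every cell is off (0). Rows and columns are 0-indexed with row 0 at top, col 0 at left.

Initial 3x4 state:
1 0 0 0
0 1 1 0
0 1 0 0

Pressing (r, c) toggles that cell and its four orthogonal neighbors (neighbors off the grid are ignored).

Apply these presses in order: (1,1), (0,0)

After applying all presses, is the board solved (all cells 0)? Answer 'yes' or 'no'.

Answer: yes

Derivation:
After press 1 at (1,1):
1 1 0 0
1 0 0 0
0 0 0 0

After press 2 at (0,0):
0 0 0 0
0 0 0 0
0 0 0 0

Lights still on: 0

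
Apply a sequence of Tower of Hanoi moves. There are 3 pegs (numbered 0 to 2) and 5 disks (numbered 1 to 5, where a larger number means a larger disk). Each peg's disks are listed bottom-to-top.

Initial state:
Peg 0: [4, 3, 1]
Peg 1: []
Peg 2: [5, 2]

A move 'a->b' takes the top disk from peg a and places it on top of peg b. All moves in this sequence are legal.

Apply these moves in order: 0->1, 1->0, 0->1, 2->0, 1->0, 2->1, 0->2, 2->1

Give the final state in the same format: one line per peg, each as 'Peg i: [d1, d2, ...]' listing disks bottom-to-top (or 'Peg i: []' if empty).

After move 1 (0->1):
Peg 0: [4, 3]
Peg 1: [1]
Peg 2: [5, 2]

After move 2 (1->0):
Peg 0: [4, 3, 1]
Peg 1: []
Peg 2: [5, 2]

After move 3 (0->1):
Peg 0: [4, 3]
Peg 1: [1]
Peg 2: [5, 2]

After move 4 (2->0):
Peg 0: [4, 3, 2]
Peg 1: [1]
Peg 2: [5]

After move 5 (1->0):
Peg 0: [4, 3, 2, 1]
Peg 1: []
Peg 2: [5]

After move 6 (2->1):
Peg 0: [4, 3, 2, 1]
Peg 1: [5]
Peg 2: []

After move 7 (0->2):
Peg 0: [4, 3, 2]
Peg 1: [5]
Peg 2: [1]

After move 8 (2->1):
Peg 0: [4, 3, 2]
Peg 1: [5, 1]
Peg 2: []

Answer: Peg 0: [4, 3, 2]
Peg 1: [5, 1]
Peg 2: []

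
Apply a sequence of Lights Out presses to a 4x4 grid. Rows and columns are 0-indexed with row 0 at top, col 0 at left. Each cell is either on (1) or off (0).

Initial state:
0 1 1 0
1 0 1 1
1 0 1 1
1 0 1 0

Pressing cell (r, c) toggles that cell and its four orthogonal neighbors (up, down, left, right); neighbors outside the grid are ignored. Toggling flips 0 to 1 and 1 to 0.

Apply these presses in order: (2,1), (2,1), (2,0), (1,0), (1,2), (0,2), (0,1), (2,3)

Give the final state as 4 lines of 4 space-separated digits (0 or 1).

After press 1 at (2,1):
0 1 1 0
1 1 1 1
0 1 0 1
1 1 1 0

After press 2 at (2,1):
0 1 1 0
1 0 1 1
1 0 1 1
1 0 1 0

After press 3 at (2,0):
0 1 1 0
0 0 1 1
0 1 1 1
0 0 1 0

After press 4 at (1,0):
1 1 1 0
1 1 1 1
1 1 1 1
0 0 1 0

After press 5 at (1,2):
1 1 0 0
1 0 0 0
1 1 0 1
0 0 1 0

After press 6 at (0,2):
1 0 1 1
1 0 1 0
1 1 0 1
0 0 1 0

After press 7 at (0,1):
0 1 0 1
1 1 1 0
1 1 0 1
0 0 1 0

After press 8 at (2,3):
0 1 0 1
1 1 1 1
1 1 1 0
0 0 1 1

Answer: 0 1 0 1
1 1 1 1
1 1 1 0
0 0 1 1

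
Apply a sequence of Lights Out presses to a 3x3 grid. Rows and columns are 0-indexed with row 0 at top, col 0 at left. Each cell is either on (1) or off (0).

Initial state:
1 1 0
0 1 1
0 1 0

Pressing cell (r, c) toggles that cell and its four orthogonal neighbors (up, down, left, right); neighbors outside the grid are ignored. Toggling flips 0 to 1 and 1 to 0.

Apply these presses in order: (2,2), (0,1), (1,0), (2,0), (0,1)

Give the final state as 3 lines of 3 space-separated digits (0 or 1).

After press 1 at (2,2):
1 1 0
0 1 0
0 0 1

After press 2 at (0,1):
0 0 1
0 0 0
0 0 1

After press 3 at (1,0):
1 0 1
1 1 0
1 0 1

After press 4 at (2,0):
1 0 1
0 1 0
0 1 1

After press 5 at (0,1):
0 1 0
0 0 0
0 1 1

Answer: 0 1 0
0 0 0
0 1 1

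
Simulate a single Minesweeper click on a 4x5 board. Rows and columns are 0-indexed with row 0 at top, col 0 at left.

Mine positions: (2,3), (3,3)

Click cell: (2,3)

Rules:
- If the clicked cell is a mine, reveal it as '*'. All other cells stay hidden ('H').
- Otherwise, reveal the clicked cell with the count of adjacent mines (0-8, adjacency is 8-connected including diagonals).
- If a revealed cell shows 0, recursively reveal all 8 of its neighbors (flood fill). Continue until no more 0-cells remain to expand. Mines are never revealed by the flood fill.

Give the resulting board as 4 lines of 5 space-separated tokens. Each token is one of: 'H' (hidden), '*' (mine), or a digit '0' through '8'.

H H H H H
H H H H H
H H H * H
H H H H H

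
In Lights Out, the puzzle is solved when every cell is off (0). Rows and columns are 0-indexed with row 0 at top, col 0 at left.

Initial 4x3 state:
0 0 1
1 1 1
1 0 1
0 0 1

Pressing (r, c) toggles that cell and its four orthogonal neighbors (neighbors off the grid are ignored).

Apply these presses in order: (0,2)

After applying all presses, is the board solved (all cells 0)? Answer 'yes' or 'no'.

Answer: no

Derivation:
After press 1 at (0,2):
0 1 0
1 1 0
1 0 1
0 0 1

Lights still on: 6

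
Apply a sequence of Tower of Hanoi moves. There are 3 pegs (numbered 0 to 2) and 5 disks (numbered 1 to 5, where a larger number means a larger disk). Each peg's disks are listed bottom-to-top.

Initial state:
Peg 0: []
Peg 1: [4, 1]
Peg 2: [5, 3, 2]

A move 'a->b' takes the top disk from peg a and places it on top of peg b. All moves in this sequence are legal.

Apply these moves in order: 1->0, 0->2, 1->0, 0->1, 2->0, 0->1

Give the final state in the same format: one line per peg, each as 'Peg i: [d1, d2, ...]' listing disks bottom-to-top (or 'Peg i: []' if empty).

Answer: Peg 0: []
Peg 1: [4, 1]
Peg 2: [5, 3, 2]

Derivation:
After move 1 (1->0):
Peg 0: [1]
Peg 1: [4]
Peg 2: [5, 3, 2]

After move 2 (0->2):
Peg 0: []
Peg 1: [4]
Peg 2: [5, 3, 2, 1]

After move 3 (1->0):
Peg 0: [4]
Peg 1: []
Peg 2: [5, 3, 2, 1]

After move 4 (0->1):
Peg 0: []
Peg 1: [4]
Peg 2: [5, 3, 2, 1]

After move 5 (2->0):
Peg 0: [1]
Peg 1: [4]
Peg 2: [5, 3, 2]

After move 6 (0->1):
Peg 0: []
Peg 1: [4, 1]
Peg 2: [5, 3, 2]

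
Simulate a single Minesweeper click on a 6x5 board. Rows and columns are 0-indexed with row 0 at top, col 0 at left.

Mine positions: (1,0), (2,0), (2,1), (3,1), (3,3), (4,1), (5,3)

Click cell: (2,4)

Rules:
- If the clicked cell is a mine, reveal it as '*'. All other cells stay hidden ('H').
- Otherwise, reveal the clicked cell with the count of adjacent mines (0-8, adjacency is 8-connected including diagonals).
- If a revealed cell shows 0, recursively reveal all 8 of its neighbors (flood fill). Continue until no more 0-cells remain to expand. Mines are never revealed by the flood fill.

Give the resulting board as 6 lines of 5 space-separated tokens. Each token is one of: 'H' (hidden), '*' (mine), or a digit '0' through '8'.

H H H H H
H H H H H
H H H H 1
H H H H H
H H H H H
H H H H H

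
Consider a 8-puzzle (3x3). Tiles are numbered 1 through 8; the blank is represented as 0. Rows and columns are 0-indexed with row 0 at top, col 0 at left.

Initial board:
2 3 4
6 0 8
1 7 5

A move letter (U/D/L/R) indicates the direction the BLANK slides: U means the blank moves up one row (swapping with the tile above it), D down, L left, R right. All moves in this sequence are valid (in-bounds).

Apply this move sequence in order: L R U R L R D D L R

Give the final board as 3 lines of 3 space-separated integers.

Answer: 2 4 8
6 3 5
1 7 0

Derivation:
After move 1 (L):
2 3 4
0 6 8
1 7 5

After move 2 (R):
2 3 4
6 0 8
1 7 5

After move 3 (U):
2 0 4
6 3 8
1 7 5

After move 4 (R):
2 4 0
6 3 8
1 7 5

After move 5 (L):
2 0 4
6 3 8
1 7 5

After move 6 (R):
2 4 0
6 3 8
1 7 5

After move 7 (D):
2 4 8
6 3 0
1 7 5

After move 8 (D):
2 4 8
6 3 5
1 7 0

After move 9 (L):
2 4 8
6 3 5
1 0 7

After move 10 (R):
2 4 8
6 3 5
1 7 0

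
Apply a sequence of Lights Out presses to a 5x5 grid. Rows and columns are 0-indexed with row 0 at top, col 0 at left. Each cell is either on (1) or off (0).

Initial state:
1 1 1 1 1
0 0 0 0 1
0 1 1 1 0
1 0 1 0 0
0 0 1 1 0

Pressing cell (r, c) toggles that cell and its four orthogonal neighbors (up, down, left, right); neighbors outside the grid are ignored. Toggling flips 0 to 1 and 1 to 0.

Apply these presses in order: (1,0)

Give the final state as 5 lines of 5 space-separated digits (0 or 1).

After press 1 at (1,0):
0 1 1 1 1
1 1 0 0 1
1 1 1 1 0
1 0 1 0 0
0 0 1 1 0

Answer: 0 1 1 1 1
1 1 0 0 1
1 1 1 1 0
1 0 1 0 0
0 0 1 1 0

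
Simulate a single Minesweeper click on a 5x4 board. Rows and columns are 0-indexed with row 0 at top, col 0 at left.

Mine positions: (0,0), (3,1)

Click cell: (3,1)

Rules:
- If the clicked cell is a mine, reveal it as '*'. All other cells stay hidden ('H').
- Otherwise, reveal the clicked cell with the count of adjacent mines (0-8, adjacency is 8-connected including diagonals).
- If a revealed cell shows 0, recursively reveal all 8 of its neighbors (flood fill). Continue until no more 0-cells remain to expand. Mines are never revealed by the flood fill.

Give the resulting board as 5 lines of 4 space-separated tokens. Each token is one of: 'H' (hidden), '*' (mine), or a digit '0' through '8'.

H H H H
H H H H
H H H H
H * H H
H H H H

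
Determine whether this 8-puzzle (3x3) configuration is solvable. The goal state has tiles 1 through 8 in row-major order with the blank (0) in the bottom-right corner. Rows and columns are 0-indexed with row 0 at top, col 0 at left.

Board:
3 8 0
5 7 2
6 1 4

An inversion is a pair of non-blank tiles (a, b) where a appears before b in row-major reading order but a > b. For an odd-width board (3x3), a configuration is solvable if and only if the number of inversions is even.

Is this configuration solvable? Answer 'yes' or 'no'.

Answer: yes

Derivation:
Inversions (pairs i<j in row-major order where tile[i] > tile[j] > 0): 18
18 is even, so the puzzle is solvable.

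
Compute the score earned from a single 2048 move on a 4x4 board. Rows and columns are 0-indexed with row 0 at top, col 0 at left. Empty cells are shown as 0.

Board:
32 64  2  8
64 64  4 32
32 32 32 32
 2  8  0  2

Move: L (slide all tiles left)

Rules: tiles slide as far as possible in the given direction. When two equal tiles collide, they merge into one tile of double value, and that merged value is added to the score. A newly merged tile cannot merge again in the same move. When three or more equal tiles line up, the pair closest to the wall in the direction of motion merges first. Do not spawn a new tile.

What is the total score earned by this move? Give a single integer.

Answer: 256

Derivation:
Slide left:
row 0: [32, 64, 2, 8] -> [32, 64, 2, 8]  score +0 (running 0)
row 1: [64, 64, 4, 32] -> [128, 4, 32, 0]  score +128 (running 128)
row 2: [32, 32, 32, 32] -> [64, 64, 0, 0]  score +128 (running 256)
row 3: [2, 8, 0, 2] -> [2, 8, 2, 0]  score +0 (running 256)
Board after move:
 32  64   2   8
128   4  32   0
 64  64   0   0
  2   8   2   0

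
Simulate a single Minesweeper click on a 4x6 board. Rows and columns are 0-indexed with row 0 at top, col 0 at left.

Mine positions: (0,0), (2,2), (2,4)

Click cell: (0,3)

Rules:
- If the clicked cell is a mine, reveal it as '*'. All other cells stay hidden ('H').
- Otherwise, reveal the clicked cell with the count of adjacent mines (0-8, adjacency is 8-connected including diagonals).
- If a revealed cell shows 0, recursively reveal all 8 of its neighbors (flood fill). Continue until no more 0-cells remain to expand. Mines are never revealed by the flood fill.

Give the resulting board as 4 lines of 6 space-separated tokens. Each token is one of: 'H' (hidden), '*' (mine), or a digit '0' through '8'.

H 1 0 0 0 0
H 2 1 2 1 1
H H H H H H
H H H H H H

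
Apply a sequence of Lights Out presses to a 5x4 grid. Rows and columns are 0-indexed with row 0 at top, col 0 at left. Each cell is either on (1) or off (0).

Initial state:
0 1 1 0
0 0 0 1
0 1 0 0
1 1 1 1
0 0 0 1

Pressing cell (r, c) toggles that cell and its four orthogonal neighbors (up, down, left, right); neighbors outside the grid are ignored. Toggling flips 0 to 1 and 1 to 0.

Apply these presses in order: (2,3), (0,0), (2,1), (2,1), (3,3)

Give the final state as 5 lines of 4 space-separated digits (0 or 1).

Answer: 1 0 1 0
1 0 0 0
0 1 1 0
1 1 0 1
0 0 0 0

Derivation:
After press 1 at (2,3):
0 1 1 0
0 0 0 0
0 1 1 1
1 1 1 0
0 0 0 1

After press 2 at (0,0):
1 0 1 0
1 0 0 0
0 1 1 1
1 1 1 0
0 0 0 1

After press 3 at (2,1):
1 0 1 0
1 1 0 0
1 0 0 1
1 0 1 0
0 0 0 1

After press 4 at (2,1):
1 0 1 0
1 0 0 0
0 1 1 1
1 1 1 0
0 0 0 1

After press 5 at (3,3):
1 0 1 0
1 0 0 0
0 1 1 0
1 1 0 1
0 0 0 0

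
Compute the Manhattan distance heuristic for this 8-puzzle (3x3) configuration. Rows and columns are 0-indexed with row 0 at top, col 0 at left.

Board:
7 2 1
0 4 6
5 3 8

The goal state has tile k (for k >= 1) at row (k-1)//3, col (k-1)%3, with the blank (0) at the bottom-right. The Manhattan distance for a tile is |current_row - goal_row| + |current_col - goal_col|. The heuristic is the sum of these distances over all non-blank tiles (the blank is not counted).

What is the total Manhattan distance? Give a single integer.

Answer: 11

Derivation:
Tile 7: (0,0)->(2,0) = 2
Tile 2: (0,1)->(0,1) = 0
Tile 1: (0,2)->(0,0) = 2
Tile 4: (1,1)->(1,0) = 1
Tile 6: (1,2)->(1,2) = 0
Tile 5: (2,0)->(1,1) = 2
Tile 3: (2,1)->(0,2) = 3
Tile 8: (2,2)->(2,1) = 1
Sum: 2 + 0 + 2 + 1 + 0 + 2 + 3 + 1 = 11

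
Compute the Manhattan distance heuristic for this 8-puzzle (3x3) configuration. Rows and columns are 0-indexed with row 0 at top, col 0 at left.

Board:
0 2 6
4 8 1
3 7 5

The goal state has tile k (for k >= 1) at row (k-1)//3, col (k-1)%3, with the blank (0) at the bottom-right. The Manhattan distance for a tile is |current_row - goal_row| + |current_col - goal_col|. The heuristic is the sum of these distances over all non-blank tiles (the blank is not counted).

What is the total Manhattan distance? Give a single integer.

Tile 2: at (0,1), goal (0,1), distance |0-0|+|1-1| = 0
Tile 6: at (0,2), goal (1,2), distance |0-1|+|2-2| = 1
Tile 4: at (1,0), goal (1,0), distance |1-1|+|0-0| = 0
Tile 8: at (1,1), goal (2,1), distance |1-2|+|1-1| = 1
Tile 1: at (1,2), goal (0,0), distance |1-0|+|2-0| = 3
Tile 3: at (2,0), goal (0,2), distance |2-0|+|0-2| = 4
Tile 7: at (2,1), goal (2,0), distance |2-2|+|1-0| = 1
Tile 5: at (2,2), goal (1,1), distance |2-1|+|2-1| = 2
Sum: 0 + 1 + 0 + 1 + 3 + 4 + 1 + 2 = 12

Answer: 12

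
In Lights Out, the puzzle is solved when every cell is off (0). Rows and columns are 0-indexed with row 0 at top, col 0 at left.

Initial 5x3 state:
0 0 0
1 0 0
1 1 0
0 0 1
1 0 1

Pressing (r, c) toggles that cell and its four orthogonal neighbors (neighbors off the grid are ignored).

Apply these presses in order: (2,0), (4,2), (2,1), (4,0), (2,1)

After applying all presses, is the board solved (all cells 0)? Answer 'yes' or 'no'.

Answer: yes

Derivation:
After press 1 at (2,0):
0 0 0
0 0 0
0 0 0
1 0 1
1 0 1

After press 2 at (4,2):
0 0 0
0 0 0
0 0 0
1 0 0
1 1 0

After press 3 at (2,1):
0 0 0
0 1 0
1 1 1
1 1 0
1 1 0

After press 4 at (4,0):
0 0 0
0 1 0
1 1 1
0 1 0
0 0 0

After press 5 at (2,1):
0 0 0
0 0 0
0 0 0
0 0 0
0 0 0

Lights still on: 0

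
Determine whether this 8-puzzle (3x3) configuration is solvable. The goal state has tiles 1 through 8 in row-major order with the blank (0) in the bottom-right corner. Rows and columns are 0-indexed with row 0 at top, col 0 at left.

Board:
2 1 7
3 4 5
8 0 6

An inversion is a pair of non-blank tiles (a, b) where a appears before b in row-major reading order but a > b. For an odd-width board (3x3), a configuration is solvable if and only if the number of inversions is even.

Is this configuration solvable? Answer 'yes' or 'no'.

Answer: yes

Derivation:
Inversions (pairs i<j in row-major order where tile[i] > tile[j] > 0): 6
6 is even, so the puzzle is solvable.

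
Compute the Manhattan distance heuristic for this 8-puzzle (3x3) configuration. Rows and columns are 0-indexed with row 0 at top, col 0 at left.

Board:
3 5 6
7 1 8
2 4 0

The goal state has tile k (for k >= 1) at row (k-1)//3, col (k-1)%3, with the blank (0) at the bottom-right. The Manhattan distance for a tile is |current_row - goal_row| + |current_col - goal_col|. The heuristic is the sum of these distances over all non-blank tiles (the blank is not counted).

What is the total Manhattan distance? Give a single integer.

Tile 3: at (0,0), goal (0,2), distance |0-0|+|0-2| = 2
Tile 5: at (0,1), goal (1,1), distance |0-1|+|1-1| = 1
Tile 6: at (0,2), goal (1,2), distance |0-1|+|2-2| = 1
Tile 7: at (1,0), goal (2,0), distance |1-2|+|0-0| = 1
Tile 1: at (1,1), goal (0,0), distance |1-0|+|1-0| = 2
Tile 8: at (1,2), goal (2,1), distance |1-2|+|2-1| = 2
Tile 2: at (2,0), goal (0,1), distance |2-0|+|0-1| = 3
Tile 4: at (2,1), goal (1,0), distance |2-1|+|1-0| = 2
Sum: 2 + 1 + 1 + 1 + 2 + 2 + 3 + 2 = 14

Answer: 14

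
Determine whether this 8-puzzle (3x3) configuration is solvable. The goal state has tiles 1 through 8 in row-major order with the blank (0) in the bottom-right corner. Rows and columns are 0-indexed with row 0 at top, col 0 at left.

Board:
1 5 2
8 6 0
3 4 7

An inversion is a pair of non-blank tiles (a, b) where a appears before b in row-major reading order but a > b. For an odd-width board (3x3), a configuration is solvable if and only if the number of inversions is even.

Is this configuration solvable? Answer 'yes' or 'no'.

Answer: no

Derivation:
Inversions (pairs i<j in row-major order where tile[i] > tile[j] > 0): 9
9 is odd, so the puzzle is not solvable.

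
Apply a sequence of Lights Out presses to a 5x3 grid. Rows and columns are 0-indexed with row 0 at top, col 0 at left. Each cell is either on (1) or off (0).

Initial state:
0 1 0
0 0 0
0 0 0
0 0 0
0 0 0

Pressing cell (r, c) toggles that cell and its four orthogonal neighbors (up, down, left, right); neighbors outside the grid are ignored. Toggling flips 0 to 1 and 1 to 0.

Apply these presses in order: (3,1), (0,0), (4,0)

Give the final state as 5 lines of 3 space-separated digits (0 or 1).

Answer: 1 0 0
1 0 0
0 1 0
0 1 1
1 0 0

Derivation:
After press 1 at (3,1):
0 1 0
0 0 0
0 1 0
1 1 1
0 1 0

After press 2 at (0,0):
1 0 0
1 0 0
0 1 0
1 1 1
0 1 0

After press 3 at (4,0):
1 0 0
1 0 0
0 1 0
0 1 1
1 0 0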